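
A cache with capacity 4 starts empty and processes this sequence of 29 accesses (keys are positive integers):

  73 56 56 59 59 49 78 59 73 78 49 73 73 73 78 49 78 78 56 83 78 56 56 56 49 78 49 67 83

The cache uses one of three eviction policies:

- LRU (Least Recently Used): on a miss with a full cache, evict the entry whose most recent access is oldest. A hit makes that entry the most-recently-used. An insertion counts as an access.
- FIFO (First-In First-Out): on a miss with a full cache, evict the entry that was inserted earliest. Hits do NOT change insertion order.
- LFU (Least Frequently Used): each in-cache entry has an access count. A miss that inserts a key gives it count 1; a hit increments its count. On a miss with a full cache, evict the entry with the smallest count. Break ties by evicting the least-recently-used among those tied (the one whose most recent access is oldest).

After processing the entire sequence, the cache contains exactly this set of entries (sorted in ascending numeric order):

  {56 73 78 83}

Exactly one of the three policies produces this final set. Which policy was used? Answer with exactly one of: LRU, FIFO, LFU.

Answer: LFU

Derivation:
Simulating under each policy and comparing final sets:
  LRU: final set = {49 67 78 83} -> differs
  FIFO: final set = {49 67 78 83} -> differs
  LFU: final set = {56 73 78 83} -> MATCHES target
Only LFU produces the target set.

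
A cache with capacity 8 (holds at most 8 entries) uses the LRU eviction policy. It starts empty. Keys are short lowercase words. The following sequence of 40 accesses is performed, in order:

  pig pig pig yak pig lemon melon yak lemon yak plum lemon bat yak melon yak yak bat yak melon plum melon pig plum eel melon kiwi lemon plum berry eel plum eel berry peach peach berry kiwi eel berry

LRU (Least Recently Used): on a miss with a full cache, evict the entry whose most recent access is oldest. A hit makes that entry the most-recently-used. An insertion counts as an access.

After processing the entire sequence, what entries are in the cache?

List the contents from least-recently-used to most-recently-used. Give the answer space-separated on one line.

Answer: pig melon lemon plum peach kiwi eel berry

Derivation:
LRU simulation (capacity=8):
  1. access pig: MISS. Cache (LRU->MRU): [pig]
  2. access pig: HIT. Cache (LRU->MRU): [pig]
  3. access pig: HIT. Cache (LRU->MRU): [pig]
  4. access yak: MISS. Cache (LRU->MRU): [pig yak]
  5. access pig: HIT. Cache (LRU->MRU): [yak pig]
  6. access lemon: MISS. Cache (LRU->MRU): [yak pig lemon]
  7. access melon: MISS. Cache (LRU->MRU): [yak pig lemon melon]
  8. access yak: HIT. Cache (LRU->MRU): [pig lemon melon yak]
  9. access lemon: HIT. Cache (LRU->MRU): [pig melon yak lemon]
  10. access yak: HIT. Cache (LRU->MRU): [pig melon lemon yak]
  11. access plum: MISS. Cache (LRU->MRU): [pig melon lemon yak plum]
  12. access lemon: HIT. Cache (LRU->MRU): [pig melon yak plum lemon]
  13. access bat: MISS. Cache (LRU->MRU): [pig melon yak plum lemon bat]
  14. access yak: HIT. Cache (LRU->MRU): [pig melon plum lemon bat yak]
  15. access melon: HIT. Cache (LRU->MRU): [pig plum lemon bat yak melon]
  16. access yak: HIT. Cache (LRU->MRU): [pig plum lemon bat melon yak]
  17. access yak: HIT. Cache (LRU->MRU): [pig plum lemon bat melon yak]
  18. access bat: HIT. Cache (LRU->MRU): [pig plum lemon melon yak bat]
  19. access yak: HIT. Cache (LRU->MRU): [pig plum lemon melon bat yak]
  20. access melon: HIT. Cache (LRU->MRU): [pig plum lemon bat yak melon]
  21. access plum: HIT. Cache (LRU->MRU): [pig lemon bat yak melon plum]
  22. access melon: HIT. Cache (LRU->MRU): [pig lemon bat yak plum melon]
  23. access pig: HIT. Cache (LRU->MRU): [lemon bat yak plum melon pig]
  24. access plum: HIT. Cache (LRU->MRU): [lemon bat yak melon pig plum]
  25. access eel: MISS. Cache (LRU->MRU): [lemon bat yak melon pig plum eel]
  26. access melon: HIT. Cache (LRU->MRU): [lemon bat yak pig plum eel melon]
  27. access kiwi: MISS. Cache (LRU->MRU): [lemon bat yak pig plum eel melon kiwi]
  28. access lemon: HIT. Cache (LRU->MRU): [bat yak pig plum eel melon kiwi lemon]
  29. access plum: HIT. Cache (LRU->MRU): [bat yak pig eel melon kiwi lemon plum]
  30. access berry: MISS, evict bat. Cache (LRU->MRU): [yak pig eel melon kiwi lemon plum berry]
  31. access eel: HIT. Cache (LRU->MRU): [yak pig melon kiwi lemon plum berry eel]
  32. access plum: HIT. Cache (LRU->MRU): [yak pig melon kiwi lemon berry eel plum]
  33. access eel: HIT. Cache (LRU->MRU): [yak pig melon kiwi lemon berry plum eel]
  34. access berry: HIT. Cache (LRU->MRU): [yak pig melon kiwi lemon plum eel berry]
  35. access peach: MISS, evict yak. Cache (LRU->MRU): [pig melon kiwi lemon plum eel berry peach]
  36. access peach: HIT. Cache (LRU->MRU): [pig melon kiwi lemon plum eel berry peach]
  37. access berry: HIT. Cache (LRU->MRU): [pig melon kiwi lemon plum eel peach berry]
  38. access kiwi: HIT. Cache (LRU->MRU): [pig melon lemon plum eel peach berry kiwi]
  39. access eel: HIT. Cache (LRU->MRU): [pig melon lemon plum peach berry kiwi eel]
  40. access berry: HIT. Cache (LRU->MRU): [pig melon lemon plum peach kiwi eel berry]
Total: 30 hits, 10 misses, 2 evictions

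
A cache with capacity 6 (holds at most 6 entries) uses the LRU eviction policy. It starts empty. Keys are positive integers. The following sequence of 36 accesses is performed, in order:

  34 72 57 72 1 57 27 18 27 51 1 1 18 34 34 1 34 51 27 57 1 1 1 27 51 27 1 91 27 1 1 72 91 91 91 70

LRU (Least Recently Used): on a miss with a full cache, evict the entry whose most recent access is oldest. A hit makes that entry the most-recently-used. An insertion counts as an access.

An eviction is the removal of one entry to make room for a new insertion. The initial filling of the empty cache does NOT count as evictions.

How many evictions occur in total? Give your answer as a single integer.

Answer: 5

Derivation:
LRU simulation (capacity=6):
  1. access 34: MISS. Cache (LRU->MRU): [34]
  2. access 72: MISS. Cache (LRU->MRU): [34 72]
  3. access 57: MISS. Cache (LRU->MRU): [34 72 57]
  4. access 72: HIT. Cache (LRU->MRU): [34 57 72]
  5. access 1: MISS. Cache (LRU->MRU): [34 57 72 1]
  6. access 57: HIT. Cache (LRU->MRU): [34 72 1 57]
  7. access 27: MISS. Cache (LRU->MRU): [34 72 1 57 27]
  8. access 18: MISS. Cache (LRU->MRU): [34 72 1 57 27 18]
  9. access 27: HIT. Cache (LRU->MRU): [34 72 1 57 18 27]
  10. access 51: MISS, evict 34. Cache (LRU->MRU): [72 1 57 18 27 51]
  11. access 1: HIT. Cache (LRU->MRU): [72 57 18 27 51 1]
  12. access 1: HIT. Cache (LRU->MRU): [72 57 18 27 51 1]
  13. access 18: HIT. Cache (LRU->MRU): [72 57 27 51 1 18]
  14. access 34: MISS, evict 72. Cache (LRU->MRU): [57 27 51 1 18 34]
  15. access 34: HIT. Cache (LRU->MRU): [57 27 51 1 18 34]
  16. access 1: HIT. Cache (LRU->MRU): [57 27 51 18 34 1]
  17. access 34: HIT. Cache (LRU->MRU): [57 27 51 18 1 34]
  18. access 51: HIT. Cache (LRU->MRU): [57 27 18 1 34 51]
  19. access 27: HIT. Cache (LRU->MRU): [57 18 1 34 51 27]
  20. access 57: HIT. Cache (LRU->MRU): [18 1 34 51 27 57]
  21. access 1: HIT. Cache (LRU->MRU): [18 34 51 27 57 1]
  22. access 1: HIT. Cache (LRU->MRU): [18 34 51 27 57 1]
  23. access 1: HIT. Cache (LRU->MRU): [18 34 51 27 57 1]
  24. access 27: HIT. Cache (LRU->MRU): [18 34 51 57 1 27]
  25. access 51: HIT. Cache (LRU->MRU): [18 34 57 1 27 51]
  26. access 27: HIT. Cache (LRU->MRU): [18 34 57 1 51 27]
  27. access 1: HIT. Cache (LRU->MRU): [18 34 57 51 27 1]
  28. access 91: MISS, evict 18. Cache (LRU->MRU): [34 57 51 27 1 91]
  29. access 27: HIT. Cache (LRU->MRU): [34 57 51 1 91 27]
  30. access 1: HIT. Cache (LRU->MRU): [34 57 51 91 27 1]
  31. access 1: HIT. Cache (LRU->MRU): [34 57 51 91 27 1]
  32. access 72: MISS, evict 34. Cache (LRU->MRU): [57 51 91 27 1 72]
  33. access 91: HIT. Cache (LRU->MRU): [57 51 27 1 72 91]
  34. access 91: HIT. Cache (LRU->MRU): [57 51 27 1 72 91]
  35. access 91: HIT. Cache (LRU->MRU): [57 51 27 1 72 91]
  36. access 70: MISS, evict 57. Cache (LRU->MRU): [51 27 1 72 91 70]
Total: 25 hits, 11 misses, 5 evictions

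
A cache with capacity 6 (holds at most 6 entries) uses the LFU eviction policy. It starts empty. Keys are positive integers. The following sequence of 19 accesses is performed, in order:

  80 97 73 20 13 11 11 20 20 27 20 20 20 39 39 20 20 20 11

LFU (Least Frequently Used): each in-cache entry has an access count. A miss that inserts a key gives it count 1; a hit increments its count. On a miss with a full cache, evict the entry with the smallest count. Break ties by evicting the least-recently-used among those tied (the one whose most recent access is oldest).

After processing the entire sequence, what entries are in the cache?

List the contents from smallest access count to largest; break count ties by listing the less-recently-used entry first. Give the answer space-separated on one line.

LFU simulation (capacity=6):
  1. access 80: MISS. Cache: [80(c=1)]
  2. access 97: MISS. Cache: [80(c=1) 97(c=1)]
  3. access 73: MISS. Cache: [80(c=1) 97(c=1) 73(c=1)]
  4. access 20: MISS. Cache: [80(c=1) 97(c=1) 73(c=1) 20(c=1)]
  5. access 13: MISS. Cache: [80(c=1) 97(c=1) 73(c=1) 20(c=1) 13(c=1)]
  6. access 11: MISS. Cache: [80(c=1) 97(c=1) 73(c=1) 20(c=1) 13(c=1) 11(c=1)]
  7. access 11: HIT, count now 2. Cache: [80(c=1) 97(c=1) 73(c=1) 20(c=1) 13(c=1) 11(c=2)]
  8. access 20: HIT, count now 2. Cache: [80(c=1) 97(c=1) 73(c=1) 13(c=1) 11(c=2) 20(c=2)]
  9. access 20: HIT, count now 3. Cache: [80(c=1) 97(c=1) 73(c=1) 13(c=1) 11(c=2) 20(c=3)]
  10. access 27: MISS, evict 80(c=1). Cache: [97(c=1) 73(c=1) 13(c=1) 27(c=1) 11(c=2) 20(c=3)]
  11. access 20: HIT, count now 4. Cache: [97(c=1) 73(c=1) 13(c=1) 27(c=1) 11(c=2) 20(c=4)]
  12. access 20: HIT, count now 5. Cache: [97(c=1) 73(c=1) 13(c=1) 27(c=1) 11(c=2) 20(c=5)]
  13. access 20: HIT, count now 6. Cache: [97(c=1) 73(c=1) 13(c=1) 27(c=1) 11(c=2) 20(c=6)]
  14. access 39: MISS, evict 97(c=1). Cache: [73(c=1) 13(c=1) 27(c=1) 39(c=1) 11(c=2) 20(c=6)]
  15. access 39: HIT, count now 2. Cache: [73(c=1) 13(c=1) 27(c=1) 11(c=2) 39(c=2) 20(c=6)]
  16. access 20: HIT, count now 7. Cache: [73(c=1) 13(c=1) 27(c=1) 11(c=2) 39(c=2) 20(c=7)]
  17. access 20: HIT, count now 8. Cache: [73(c=1) 13(c=1) 27(c=1) 11(c=2) 39(c=2) 20(c=8)]
  18. access 20: HIT, count now 9. Cache: [73(c=1) 13(c=1) 27(c=1) 11(c=2) 39(c=2) 20(c=9)]
  19. access 11: HIT, count now 3. Cache: [73(c=1) 13(c=1) 27(c=1) 39(c=2) 11(c=3) 20(c=9)]
Total: 11 hits, 8 misses, 2 evictions

Answer: 73 13 27 39 11 20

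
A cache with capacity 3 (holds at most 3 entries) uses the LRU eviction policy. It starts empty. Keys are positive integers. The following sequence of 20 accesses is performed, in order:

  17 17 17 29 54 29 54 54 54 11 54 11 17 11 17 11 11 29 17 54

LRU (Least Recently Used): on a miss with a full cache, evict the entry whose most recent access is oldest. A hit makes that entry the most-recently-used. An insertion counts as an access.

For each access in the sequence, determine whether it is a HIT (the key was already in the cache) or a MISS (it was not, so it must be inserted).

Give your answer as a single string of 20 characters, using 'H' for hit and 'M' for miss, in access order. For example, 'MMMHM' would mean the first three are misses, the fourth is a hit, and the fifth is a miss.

LRU simulation (capacity=3):
  1. access 17: MISS. Cache (LRU->MRU): [17]
  2. access 17: HIT. Cache (LRU->MRU): [17]
  3. access 17: HIT. Cache (LRU->MRU): [17]
  4. access 29: MISS. Cache (LRU->MRU): [17 29]
  5. access 54: MISS. Cache (LRU->MRU): [17 29 54]
  6. access 29: HIT. Cache (LRU->MRU): [17 54 29]
  7. access 54: HIT. Cache (LRU->MRU): [17 29 54]
  8. access 54: HIT. Cache (LRU->MRU): [17 29 54]
  9. access 54: HIT. Cache (LRU->MRU): [17 29 54]
  10. access 11: MISS, evict 17. Cache (LRU->MRU): [29 54 11]
  11. access 54: HIT. Cache (LRU->MRU): [29 11 54]
  12. access 11: HIT. Cache (LRU->MRU): [29 54 11]
  13. access 17: MISS, evict 29. Cache (LRU->MRU): [54 11 17]
  14. access 11: HIT. Cache (LRU->MRU): [54 17 11]
  15. access 17: HIT. Cache (LRU->MRU): [54 11 17]
  16. access 11: HIT. Cache (LRU->MRU): [54 17 11]
  17. access 11: HIT. Cache (LRU->MRU): [54 17 11]
  18. access 29: MISS, evict 54. Cache (LRU->MRU): [17 11 29]
  19. access 17: HIT. Cache (LRU->MRU): [11 29 17]
  20. access 54: MISS, evict 11. Cache (LRU->MRU): [29 17 54]
Total: 13 hits, 7 misses, 4 evictions

Answer: MHHMMHHHHMHHMHHHHMHM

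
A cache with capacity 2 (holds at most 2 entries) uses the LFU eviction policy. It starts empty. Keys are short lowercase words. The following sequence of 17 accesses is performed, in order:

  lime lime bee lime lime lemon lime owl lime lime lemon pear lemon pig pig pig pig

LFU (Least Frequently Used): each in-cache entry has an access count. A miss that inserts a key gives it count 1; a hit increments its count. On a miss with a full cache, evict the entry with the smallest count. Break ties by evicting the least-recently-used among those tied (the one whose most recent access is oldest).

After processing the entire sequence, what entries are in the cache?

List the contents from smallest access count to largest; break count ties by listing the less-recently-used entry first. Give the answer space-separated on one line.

Answer: pig lime

Derivation:
LFU simulation (capacity=2):
  1. access lime: MISS. Cache: [lime(c=1)]
  2. access lime: HIT, count now 2. Cache: [lime(c=2)]
  3. access bee: MISS. Cache: [bee(c=1) lime(c=2)]
  4. access lime: HIT, count now 3. Cache: [bee(c=1) lime(c=3)]
  5. access lime: HIT, count now 4. Cache: [bee(c=1) lime(c=4)]
  6. access lemon: MISS, evict bee(c=1). Cache: [lemon(c=1) lime(c=4)]
  7. access lime: HIT, count now 5. Cache: [lemon(c=1) lime(c=5)]
  8. access owl: MISS, evict lemon(c=1). Cache: [owl(c=1) lime(c=5)]
  9. access lime: HIT, count now 6. Cache: [owl(c=1) lime(c=6)]
  10. access lime: HIT, count now 7. Cache: [owl(c=1) lime(c=7)]
  11. access lemon: MISS, evict owl(c=1). Cache: [lemon(c=1) lime(c=7)]
  12. access pear: MISS, evict lemon(c=1). Cache: [pear(c=1) lime(c=7)]
  13. access lemon: MISS, evict pear(c=1). Cache: [lemon(c=1) lime(c=7)]
  14. access pig: MISS, evict lemon(c=1). Cache: [pig(c=1) lime(c=7)]
  15. access pig: HIT, count now 2. Cache: [pig(c=2) lime(c=7)]
  16. access pig: HIT, count now 3. Cache: [pig(c=3) lime(c=7)]
  17. access pig: HIT, count now 4. Cache: [pig(c=4) lime(c=7)]
Total: 9 hits, 8 misses, 6 evictions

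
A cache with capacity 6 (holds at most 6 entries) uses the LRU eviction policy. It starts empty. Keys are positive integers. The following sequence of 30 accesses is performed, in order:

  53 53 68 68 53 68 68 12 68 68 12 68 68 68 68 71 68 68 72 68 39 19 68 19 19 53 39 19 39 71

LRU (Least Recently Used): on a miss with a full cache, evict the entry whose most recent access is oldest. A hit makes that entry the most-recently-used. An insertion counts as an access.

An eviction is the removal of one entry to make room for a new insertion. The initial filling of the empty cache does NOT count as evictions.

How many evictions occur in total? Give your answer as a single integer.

LRU simulation (capacity=6):
  1. access 53: MISS. Cache (LRU->MRU): [53]
  2. access 53: HIT. Cache (LRU->MRU): [53]
  3. access 68: MISS. Cache (LRU->MRU): [53 68]
  4. access 68: HIT. Cache (LRU->MRU): [53 68]
  5. access 53: HIT. Cache (LRU->MRU): [68 53]
  6. access 68: HIT. Cache (LRU->MRU): [53 68]
  7. access 68: HIT. Cache (LRU->MRU): [53 68]
  8. access 12: MISS. Cache (LRU->MRU): [53 68 12]
  9. access 68: HIT. Cache (LRU->MRU): [53 12 68]
  10. access 68: HIT. Cache (LRU->MRU): [53 12 68]
  11. access 12: HIT. Cache (LRU->MRU): [53 68 12]
  12. access 68: HIT. Cache (LRU->MRU): [53 12 68]
  13. access 68: HIT. Cache (LRU->MRU): [53 12 68]
  14. access 68: HIT. Cache (LRU->MRU): [53 12 68]
  15. access 68: HIT. Cache (LRU->MRU): [53 12 68]
  16. access 71: MISS. Cache (LRU->MRU): [53 12 68 71]
  17. access 68: HIT. Cache (LRU->MRU): [53 12 71 68]
  18. access 68: HIT. Cache (LRU->MRU): [53 12 71 68]
  19. access 72: MISS. Cache (LRU->MRU): [53 12 71 68 72]
  20. access 68: HIT. Cache (LRU->MRU): [53 12 71 72 68]
  21. access 39: MISS. Cache (LRU->MRU): [53 12 71 72 68 39]
  22. access 19: MISS, evict 53. Cache (LRU->MRU): [12 71 72 68 39 19]
  23. access 68: HIT. Cache (LRU->MRU): [12 71 72 39 19 68]
  24. access 19: HIT. Cache (LRU->MRU): [12 71 72 39 68 19]
  25. access 19: HIT. Cache (LRU->MRU): [12 71 72 39 68 19]
  26. access 53: MISS, evict 12. Cache (LRU->MRU): [71 72 39 68 19 53]
  27. access 39: HIT. Cache (LRU->MRU): [71 72 68 19 53 39]
  28. access 19: HIT. Cache (LRU->MRU): [71 72 68 53 39 19]
  29. access 39: HIT. Cache (LRU->MRU): [71 72 68 53 19 39]
  30. access 71: HIT. Cache (LRU->MRU): [72 68 53 19 39 71]
Total: 22 hits, 8 misses, 2 evictions

Answer: 2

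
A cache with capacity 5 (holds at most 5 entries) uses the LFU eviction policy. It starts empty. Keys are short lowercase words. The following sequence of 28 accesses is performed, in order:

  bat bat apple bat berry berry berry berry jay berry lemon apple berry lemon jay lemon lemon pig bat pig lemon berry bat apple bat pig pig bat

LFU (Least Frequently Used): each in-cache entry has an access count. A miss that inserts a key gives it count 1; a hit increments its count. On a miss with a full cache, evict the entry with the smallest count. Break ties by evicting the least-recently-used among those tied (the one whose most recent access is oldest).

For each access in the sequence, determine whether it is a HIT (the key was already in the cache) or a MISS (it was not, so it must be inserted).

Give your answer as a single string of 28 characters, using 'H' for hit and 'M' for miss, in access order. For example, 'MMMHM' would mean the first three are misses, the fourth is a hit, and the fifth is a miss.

LFU simulation (capacity=5):
  1. access bat: MISS. Cache: [bat(c=1)]
  2. access bat: HIT, count now 2. Cache: [bat(c=2)]
  3. access apple: MISS. Cache: [apple(c=1) bat(c=2)]
  4. access bat: HIT, count now 3. Cache: [apple(c=1) bat(c=3)]
  5. access berry: MISS. Cache: [apple(c=1) berry(c=1) bat(c=3)]
  6. access berry: HIT, count now 2. Cache: [apple(c=1) berry(c=2) bat(c=3)]
  7. access berry: HIT, count now 3. Cache: [apple(c=1) bat(c=3) berry(c=3)]
  8. access berry: HIT, count now 4. Cache: [apple(c=1) bat(c=3) berry(c=4)]
  9. access jay: MISS. Cache: [apple(c=1) jay(c=1) bat(c=3) berry(c=4)]
  10. access berry: HIT, count now 5. Cache: [apple(c=1) jay(c=1) bat(c=3) berry(c=5)]
  11. access lemon: MISS. Cache: [apple(c=1) jay(c=1) lemon(c=1) bat(c=3) berry(c=5)]
  12. access apple: HIT, count now 2. Cache: [jay(c=1) lemon(c=1) apple(c=2) bat(c=3) berry(c=5)]
  13. access berry: HIT, count now 6. Cache: [jay(c=1) lemon(c=1) apple(c=2) bat(c=3) berry(c=6)]
  14. access lemon: HIT, count now 2. Cache: [jay(c=1) apple(c=2) lemon(c=2) bat(c=3) berry(c=6)]
  15. access jay: HIT, count now 2. Cache: [apple(c=2) lemon(c=2) jay(c=2) bat(c=3) berry(c=6)]
  16. access lemon: HIT, count now 3. Cache: [apple(c=2) jay(c=2) bat(c=3) lemon(c=3) berry(c=6)]
  17. access lemon: HIT, count now 4. Cache: [apple(c=2) jay(c=2) bat(c=3) lemon(c=4) berry(c=6)]
  18. access pig: MISS, evict apple(c=2). Cache: [pig(c=1) jay(c=2) bat(c=3) lemon(c=4) berry(c=6)]
  19. access bat: HIT, count now 4. Cache: [pig(c=1) jay(c=2) lemon(c=4) bat(c=4) berry(c=6)]
  20. access pig: HIT, count now 2. Cache: [jay(c=2) pig(c=2) lemon(c=4) bat(c=4) berry(c=6)]
  21. access lemon: HIT, count now 5. Cache: [jay(c=2) pig(c=2) bat(c=4) lemon(c=5) berry(c=6)]
  22. access berry: HIT, count now 7. Cache: [jay(c=2) pig(c=2) bat(c=4) lemon(c=5) berry(c=7)]
  23. access bat: HIT, count now 5. Cache: [jay(c=2) pig(c=2) lemon(c=5) bat(c=5) berry(c=7)]
  24. access apple: MISS, evict jay(c=2). Cache: [apple(c=1) pig(c=2) lemon(c=5) bat(c=5) berry(c=7)]
  25. access bat: HIT, count now 6. Cache: [apple(c=1) pig(c=2) lemon(c=5) bat(c=6) berry(c=7)]
  26. access pig: HIT, count now 3. Cache: [apple(c=1) pig(c=3) lemon(c=5) bat(c=6) berry(c=7)]
  27. access pig: HIT, count now 4. Cache: [apple(c=1) pig(c=4) lemon(c=5) bat(c=6) berry(c=7)]
  28. access bat: HIT, count now 7. Cache: [apple(c=1) pig(c=4) lemon(c=5) berry(c=7) bat(c=7)]
Total: 21 hits, 7 misses, 2 evictions

Answer: MHMHMHHHMHMHHHHHHMHHHHHMHHHH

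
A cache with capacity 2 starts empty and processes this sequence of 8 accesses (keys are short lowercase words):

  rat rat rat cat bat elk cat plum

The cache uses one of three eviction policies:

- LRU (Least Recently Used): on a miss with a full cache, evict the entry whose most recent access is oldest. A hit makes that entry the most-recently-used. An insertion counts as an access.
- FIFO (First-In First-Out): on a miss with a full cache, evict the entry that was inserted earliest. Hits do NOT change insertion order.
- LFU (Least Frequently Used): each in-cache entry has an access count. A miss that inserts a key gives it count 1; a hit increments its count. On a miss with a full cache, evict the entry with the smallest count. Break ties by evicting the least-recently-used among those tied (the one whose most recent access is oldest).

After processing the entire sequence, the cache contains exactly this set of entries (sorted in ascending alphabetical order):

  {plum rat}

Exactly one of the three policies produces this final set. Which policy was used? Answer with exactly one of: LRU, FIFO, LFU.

Answer: LFU

Derivation:
Simulating under each policy and comparing final sets:
  LRU: final set = {cat plum} -> differs
  FIFO: final set = {cat plum} -> differs
  LFU: final set = {plum rat} -> MATCHES target
Only LFU produces the target set.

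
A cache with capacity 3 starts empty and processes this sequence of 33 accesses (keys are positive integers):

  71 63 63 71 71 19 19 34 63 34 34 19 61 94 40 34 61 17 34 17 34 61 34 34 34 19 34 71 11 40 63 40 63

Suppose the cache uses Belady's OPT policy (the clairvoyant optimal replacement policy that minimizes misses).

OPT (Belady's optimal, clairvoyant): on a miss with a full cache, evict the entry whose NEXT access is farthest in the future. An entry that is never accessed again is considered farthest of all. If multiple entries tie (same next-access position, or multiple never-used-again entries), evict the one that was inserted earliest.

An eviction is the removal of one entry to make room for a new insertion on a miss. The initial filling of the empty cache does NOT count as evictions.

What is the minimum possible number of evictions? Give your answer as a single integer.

OPT (Belady) simulation (capacity=3):
  1. access 71: MISS. Cache: [71]
  2. access 63: MISS. Cache: [71 63]
  3. access 63: HIT. Next use of 63: step 9. Cache: [71 63]
  4. access 71: HIT. Next use of 71: step 5. Cache: [71 63]
  5. access 71: HIT. Next use of 71: step 28. Cache: [71 63]
  6. access 19: MISS. Cache: [71 63 19]
  7. access 19: HIT. Next use of 19: step 12. Cache: [71 63 19]
  8. access 34: MISS, evict 71 (next use: step 28). Cache: [63 19 34]
  9. access 63: HIT. Next use of 63: step 31. Cache: [63 19 34]
  10. access 34: HIT. Next use of 34: step 11. Cache: [63 19 34]
  11. access 34: HIT. Next use of 34: step 16. Cache: [63 19 34]
  12. access 19: HIT. Next use of 19: step 26. Cache: [63 19 34]
  13. access 61: MISS, evict 63 (next use: step 31). Cache: [19 34 61]
  14. access 94: MISS, evict 19 (next use: step 26). Cache: [34 61 94]
  15. access 40: MISS, evict 94 (next use: never). Cache: [34 61 40]
  16. access 34: HIT. Next use of 34: step 19. Cache: [34 61 40]
  17. access 61: HIT. Next use of 61: step 22. Cache: [34 61 40]
  18. access 17: MISS, evict 40 (next use: step 30). Cache: [34 61 17]
  19. access 34: HIT. Next use of 34: step 21. Cache: [34 61 17]
  20. access 17: HIT. Next use of 17: never. Cache: [34 61 17]
  21. access 34: HIT. Next use of 34: step 23. Cache: [34 61 17]
  22. access 61: HIT. Next use of 61: never. Cache: [34 61 17]
  23. access 34: HIT. Next use of 34: step 24. Cache: [34 61 17]
  24. access 34: HIT. Next use of 34: step 25. Cache: [34 61 17]
  25. access 34: HIT. Next use of 34: step 27. Cache: [34 61 17]
  26. access 19: MISS, evict 61 (next use: never). Cache: [34 17 19]
  27. access 34: HIT. Next use of 34: never. Cache: [34 17 19]
  28. access 71: MISS, evict 34 (next use: never). Cache: [17 19 71]
  29. access 11: MISS, evict 17 (next use: never). Cache: [19 71 11]
  30. access 40: MISS, evict 19 (next use: never). Cache: [71 11 40]
  31. access 63: MISS, evict 71 (next use: never). Cache: [11 40 63]
  32. access 40: HIT. Next use of 40: never. Cache: [11 40 63]
  33. access 63: HIT. Next use of 63: never. Cache: [11 40 63]
Total: 20 hits, 13 misses, 10 evictions

Answer: 10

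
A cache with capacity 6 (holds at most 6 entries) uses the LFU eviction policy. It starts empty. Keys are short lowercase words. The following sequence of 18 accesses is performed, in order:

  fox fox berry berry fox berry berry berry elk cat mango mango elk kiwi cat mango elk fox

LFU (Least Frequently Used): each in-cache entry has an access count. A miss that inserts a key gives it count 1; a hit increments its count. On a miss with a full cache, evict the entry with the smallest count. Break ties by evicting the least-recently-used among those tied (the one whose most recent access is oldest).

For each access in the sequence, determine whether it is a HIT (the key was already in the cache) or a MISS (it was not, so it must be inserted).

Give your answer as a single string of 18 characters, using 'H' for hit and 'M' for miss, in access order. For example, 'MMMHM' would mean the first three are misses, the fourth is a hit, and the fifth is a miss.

Answer: MHMHHHHHMMMHHMHHHH

Derivation:
LFU simulation (capacity=6):
  1. access fox: MISS. Cache: [fox(c=1)]
  2. access fox: HIT, count now 2. Cache: [fox(c=2)]
  3. access berry: MISS. Cache: [berry(c=1) fox(c=2)]
  4. access berry: HIT, count now 2. Cache: [fox(c=2) berry(c=2)]
  5. access fox: HIT, count now 3. Cache: [berry(c=2) fox(c=3)]
  6. access berry: HIT, count now 3. Cache: [fox(c=3) berry(c=3)]
  7. access berry: HIT, count now 4. Cache: [fox(c=3) berry(c=4)]
  8. access berry: HIT, count now 5. Cache: [fox(c=3) berry(c=5)]
  9. access elk: MISS. Cache: [elk(c=1) fox(c=3) berry(c=5)]
  10. access cat: MISS. Cache: [elk(c=1) cat(c=1) fox(c=3) berry(c=5)]
  11. access mango: MISS. Cache: [elk(c=1) cat(c=1) mango(c=1) fox(c=3) berry(c=5)]
  12. access mango: HIT, count now 2. Cache: [elk(c=1) cat(c=1) mango(c=2) fox(c=3) berry(c=5)]
  13. access elk: HIT, count now 2. Cache: [cat(c=1) mango(c=2) elk(c=2) fox(c=3) berry(c=5)]
  14. access kiwi: MISS. Cache: [cat(c=1) kiwi(c=1) mango(c=2) elk(c=2) fox(c=3) berry(c=5)]
  15. access cat: HIT, count now 2. Cache: [kiwi(c=1) mango(c=2) elk(c=2) cat(c=2) fox(c=3) berry(c=5)]
  16. access mango: HIT, count now 3. Cache: [kiwi(c=1) elk(c=2) cat(c=2) fox(c=3) mango(c=3) berry(c=5)]
  17. access elk: HIT, count now 3. Cache: [kiwi(c=1) cat(c=2) fox(c=3) mango(c=3) elk(c=3) berry(c=5)]
  18. access fox: HIT, count now 4. Cache: [kiwi(c=1) cat(c=2) mango(c=3) elk(c=3) fox(c=4) berry(c=5)]
Total: 12 hits, 6 misses, 0 evictions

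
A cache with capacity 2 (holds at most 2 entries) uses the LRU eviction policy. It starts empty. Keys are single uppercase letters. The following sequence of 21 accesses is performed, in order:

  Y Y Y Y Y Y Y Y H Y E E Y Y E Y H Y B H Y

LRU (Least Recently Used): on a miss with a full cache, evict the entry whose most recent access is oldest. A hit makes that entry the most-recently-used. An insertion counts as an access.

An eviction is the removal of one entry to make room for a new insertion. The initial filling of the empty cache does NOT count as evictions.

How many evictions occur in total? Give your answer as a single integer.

LRU simulation (capacity=2):
  1. access Y: MISS. Cache (LRU->MRU): [Y]
  2. access Y: HIT. Cache (LRU->MRU): [Y]
  3. access Y: HIT. Cache (LRU->MRU): [Y]
  4. access Y: HIT. Cache (LRU->MRU): [Y]
  5. access Y: HIT. Cache (LRU->MRU): [Y]
  6. access Y: HIT. Cache (LRU->MRU): [Y]
  7. access Y: HIT. Cache (LRU->MRU): [Y]
  8. access Y: HIT. Cache (LRU->MRU): [Y]
  9. access H: MISS. Cache (LRU->MRU): [Y H]
  10. access Y: HIT. Cache (LRU->MRU): [H Y]
  11. access E: MISS, evict H. Cache (LRU->MRU): [Y E]
  12. access E: HIT. Cache (LRU->MRU): [Y E]
  13. access Y: HIT. Cache (LRU->MRU): [E Y]
  14. access Y: HIT. Cache (LRU->MRU): [E Y]
  15. access E: HIT. Cache (LRU->MRU): [Y E]
  16. access Y: HIT. Cache (LRU->MRU): [E Y]
  17. access H: MISS, evict E. Cache (LRU->MRU): [Y H]
  18. access Y: HIT. Cache (LRU->MRU): [H Y]
  19. access B: MISS, evict H. Cache (LRU->MRU): [Y B]
  20. access H: MISS, evict Y. Cache (LRU->MRU): [B H]
  21. access Y: MISS, evict B. Cache (LRU->MRU): [H Y]
Total: 14 hits, 7 misses, 5 evictions

Answer: 5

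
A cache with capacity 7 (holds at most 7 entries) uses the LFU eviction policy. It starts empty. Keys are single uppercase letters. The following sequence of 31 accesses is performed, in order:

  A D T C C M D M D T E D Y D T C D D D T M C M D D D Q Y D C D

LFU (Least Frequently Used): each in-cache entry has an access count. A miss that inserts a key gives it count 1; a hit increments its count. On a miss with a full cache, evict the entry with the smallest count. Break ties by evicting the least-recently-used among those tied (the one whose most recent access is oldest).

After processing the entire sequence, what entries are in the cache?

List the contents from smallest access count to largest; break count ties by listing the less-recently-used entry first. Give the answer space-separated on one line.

Answer: E Q Y T M C D

Derivation:
LFU simulation (capacity=7):
  1. access A: MISS. Cache: [A(c=1)]
  2. access D: MISS. Cache: [A(c=1) D(c=1)]
  3. access T: MISS. Cache: [A(c=1) D(c=1) T(c=1)]
  4. access C: MISS. Cache: [A(c=1) D(c=1) T(c=1) C(c=1)]
  5. access C: HIT, count now 2. Cache: [A(c=1) D(c=1) T(c=1) C(c=2)]
  6. access M: MISS. Cache: [A(c=1) D(c=1) T(c=1) M(c=1) C(c=2)]
  7. access D: HIT, count now 2. Cache: [A(c=1) T(c=1) M(c=1) C(c=2) D(c=2)]
  8. access M: HIT, count now 2. Cache: [A(c=1) T(c=1) C(c=2) D(c=2) M(c=2)]
  9. access D: HIT, count now 3. Cache: [A(c=1) T(c=1) C(c=2) M(c=2) D(c=3)]
  10. access T: HIT, count now 2. Cache: [A(c=1) C(c=2) M(c=2) T(c=2) D(c=3)]
  11. access E: MISS. Cache: [A(c=1) E(c=1) C(c=2) M(c=2) T(c=2) D(c=3)]
  12. access D: HIT, count now 4. Cache: [A(c=1) E(c=1) C(c=2) M(c=2) T(c=2) D(c=4)]
  13. access Y: MISS. Cache: [A(c=1) E(c=1) Y(c=1) C(c=2) M(c=2) T(c=2) D(c=4)]
  14. access D: HIT, count now 5. Cache: [A(c=1) E(c=1) Y(c=1) C(c=2) M(c=2) T(c=2) D(c=5)]
  15. access T: HIT, count now 3. Cache: [A(c=1) E(c=1) Y(c=1) C(c=2) M(c=2) T(c=3) D(c=5)]
  16. access C: HIT, count now 3. Cache: [A(c=1) E(c=1) Y(c=1) M(c=2) T(c=3) C(c=3) D(c=5)]
  17. access D: HIT, count now 6. Cache: [A(c=1) E(c=1) Y(c=1) M(c=2) T(c=3) C(c=3) D(c=6)]
  18. access D: HIT, count now 7. Cache: [A(c=1) E(c=1) Y(c=1) M(c=2) T(c=3) C(c=3) D(c=7)]
  19. access D: HIT, count now 8. Cache: [A(c=1) E(c=1) Y(c=1) M(c=2) T(c=3) C(c=3) D(c=8)]
  20. access T: HIT, count now 4. Cache: [A(c=1) E(c=1) Y(c=1) M(c=2) C(c=3) T(c=4) D(c=8)]
  21. access M: HIT, count now 3. Cache: [A(c=1) E(c=1) Y(c=1) C(c=3) M(c=3) T(c=4) D(c=8)]
  22. access C: HIT, count now 4. Cache: [A(c=1) E(c=1) Y(c=1) M(c=3) T(c=4) C(c=4) D(c=8)]
  23. access M: HIT, count now 4. Cache: [A(c=1) E(c=1) Y(c=1) T(c=4) C(c=4) M(c=4) D(c=8)]
  24. access D: HIT, count now 9. Cache: [A(c=1) E(c=1) Y(c=1) T(c=4) C(c=4) M(c=4) D(c=9)]
  25. access D: HIT, count now 10. Cache: [A(c=1) E(c=1) Y(c=1) T(c=4) C(c=4) M(c=4) D(c=10)]
  26. access D: HIT, count now 11. Cache: [A(c=1) E(c=1) Y(c=1) T(c=4) C(c=4) M(c=4) D(c=11)]
  27. access Q: MISS, evict A(c=1). Cache: [E(c=1) Y(c=1) Q(c=1) T(c=4) C(c=4) M(c=4) D(c=11)]
  28. access Y: HIT, count now 2. Cache: [E(c=1) Q(c=1) Y(c=2) T(c=4) C(c=4) M(c=4) D(c=11)]
  29. access D: HIT, count now 12. Cache: [E(c=1) Q(c=1) Y(c=2) T(c=4) C(c=4) M(c=4) D(c=12)]
  30. access C: HIT, count now 5. Cache: [E(c=1) Q(c=1) Y(c=2) T(c=4) M(c=4) C(c=5) D(c=12)]
  31. access D: HIT, count now 13. Cache: [E(c=1) Q(c=1) Y(c=2) T(c=4) M(c=4) C(c=5) D(c=13)]
Total: 23 hits, 8 misses, 1 evictions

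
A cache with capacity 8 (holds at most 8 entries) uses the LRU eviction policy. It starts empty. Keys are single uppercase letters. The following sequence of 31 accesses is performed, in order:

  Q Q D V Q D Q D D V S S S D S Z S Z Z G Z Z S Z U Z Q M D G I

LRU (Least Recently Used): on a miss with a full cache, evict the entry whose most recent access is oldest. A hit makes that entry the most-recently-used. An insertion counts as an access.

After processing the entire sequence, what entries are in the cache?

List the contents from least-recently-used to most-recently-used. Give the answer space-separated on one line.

Answer: S U Z Q M D G I

Derivation:
LRU simulation (capacity=8):
  1. access Q: MISS. Cache (LRU->MRU): [Q]
  2. access Q: HIT. Cache (LRU->MRU): [Q]
  3. access D: MISS. Cache (LRU->MRU): [Q D]
  4. access V: MISS. Cache (LRU->MRU): [Q D V]
  5. access Q: HIT. Cache (LRU->MRU): [D V Q]
  6. access D: HIT. Cache (LRU->MRU): [V Q D]
  7. access Q: HIT. Cache (LRU->MRU): [V D Q]
  8. access D: HIT. Cache (LRU->MRU): [V Q D]
  9. access D: HIT. Cache (LRU->MRU): [V Q D]
  10. access V: HIT. Cache (LRU->MRU): [Q D V]
  11. access S: MISS. Cache (LRU->MRU): [Q D V S]
  12. access S: HIT. Cache (LRU->MRU): [Q D V S]
  13. access S: HIT. Cache (LRU->MRU): [Q D V S]
  14. access D: HIT. Cache (LRU->MRU): [Q V S D]
  15. access S: HIT. Cache (LRU->MRU): [Q V D S]
  16. access Z: MISS. Cache (LRU->MRU): [Q V D S Z]
  17. access S: HIT. Cache (LRU->MRU): [Q V D Z S]
  18. access Z: HIT. Cache (LRU->MRU): [Q V D S Z]
  19. access Z: HIT. Cache (LRU->MRU): [Q V D S Z]
  20. access G: MISS. Cache (LRU->MRU): [Q V D S Z G]
  21. access Z: HIT. Cache (LRU->MRU): [Q V D S G Z]
  22. access Z: HIT. Cache (LRU->MRU): [Q V D S G Z]
  23. access S: HIT. Cache (LRU->MRU): [Q V D G Z S]
  24. access Z: HIT. Cache (LRU->MRU): [Q V D G S Z]
  25. access U: MISS. Cache (LRU->MRU): [Q V D G S Z U]
  26. access Z: HIT. Cache (LRU->MRU): [Q V D G S U Z]
  27. access Q: HIT. Cache (LRU->MRU): [V D G S U Z Q]
  28. access M: MISS. Cache (LRU->MRU): [V D G S U Z Q M]
  29. access D: HIT. Cache (LRU->MRU): [V G S U Z Q M D]
  30. access G: HIT. Cache (LRU->MRU): [V S U Z Q M D G]
  31. access I: MISS, evict V. Cache (LRU->MRU): [S U Z Q M D G I]
Total: 22 hits, 9 misses, 1 evictions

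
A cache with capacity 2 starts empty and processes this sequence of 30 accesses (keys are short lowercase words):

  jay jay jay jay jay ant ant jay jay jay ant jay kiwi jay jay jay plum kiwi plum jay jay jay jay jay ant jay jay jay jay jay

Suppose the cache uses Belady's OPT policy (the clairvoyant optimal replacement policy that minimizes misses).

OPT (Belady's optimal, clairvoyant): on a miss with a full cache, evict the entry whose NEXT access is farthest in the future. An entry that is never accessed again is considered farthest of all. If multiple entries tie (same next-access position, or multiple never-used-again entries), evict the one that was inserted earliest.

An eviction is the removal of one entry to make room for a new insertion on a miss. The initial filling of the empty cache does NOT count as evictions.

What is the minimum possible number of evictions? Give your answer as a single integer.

Answer: 4

Derivation:
OPT (Belady) simulation (capacity=2):
  1. access jay: MISS. Cache: [jay]
  2. access jay: HIT. Next use of jay: step 3. Cache: [jay]
  3. access jay: HIT. Next use of jay: step 4. Cache: [jay]
  4. access jay: HIT. Next use of jay: step 5. Cache: [jay]
  5. access jay: HIT. Next use of jay: step 8. Cache: [jay]
  6. access ant: MISS. Cache: [jay ant]
  7. access ant: HIT. Next use of ant: step 11. Cache: [jay ant]
  8. access jay: HIT. Next use of jay: step 9. Cache: [jay ant]
  9. access jay: HIT. Next use of jay: step 10. Cache: [jay ant]
  10. access jay: HIT. Next use of jay: step 12. Cache: [jay ant]
  11. access ant: HIT. Next use of ant: step 25. Cache: [jay ant]
  12. access jay: HIT. Next use of jay: step 14. Cache: [jay ant]
  13. access kiwi: MISS, evict ant (next use: step 25). Cache: [jay kiwi]
  14. access jay: HIT. Next use of jay: step 15. Cache: [jay kiwi]
  15. access jay: HIT. Next use of jay: step 16. Cache: [jay kiwi]
  16. access jay: HIT. Next use of jay: step 20. Cache: [jay kiwi]
  17. access plum: MISS, evict jay (next use: step 20). Cache: [kiwi plum]
  18. access kiwi: HIT. Next use of kiwi: never. Cache: [kiwi plum]
  19. access plum: HIT. Next use of plum: never. Cache: [kiwi plum]
  20. access jay: MISS, evict kiwi (next use: never). Cache: [plum jay]
  21. access jay: HIT. Next use of jay: step 22. Cache: [plum jay]
  22. access jay: HIT. Next use of jay: step 23. Cache: [plum jay]
  23. access jay: HIT. Next use of jay: step 24. Cache: [plum jay]
  24. access jay: HIT. Next use of jay: step 26. Cache: [plum jay]
  25. access ant: MISS, evict plum (next use: never). Cache: [jay ant]
  26. access jay: HIT. Next use of jay: step 27. Cache: [jay ant]
  27. access jay: HIT. Next use of jay: step 28. Cache: [jay ant]
  28. access jay: HIT. Next use of jay: step 29. Cache: [jay ant]
  29. access jay: HIT. Next use of jay: step 30. Cache: [jay ant]
  30. access jay: HIT. Next use of jay: never. Cache: [jay ant]
Total: 24 hits, 6 misses, 4 evictions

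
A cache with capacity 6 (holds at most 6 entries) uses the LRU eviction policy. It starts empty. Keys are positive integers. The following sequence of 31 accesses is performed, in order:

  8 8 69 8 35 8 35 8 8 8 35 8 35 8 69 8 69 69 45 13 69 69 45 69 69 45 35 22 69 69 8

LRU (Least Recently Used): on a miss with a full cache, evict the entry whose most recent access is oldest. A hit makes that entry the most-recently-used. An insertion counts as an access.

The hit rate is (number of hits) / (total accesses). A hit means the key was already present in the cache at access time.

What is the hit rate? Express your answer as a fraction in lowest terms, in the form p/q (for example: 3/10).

Answer: 25/31

Derivation:
LRU simulation (capacity=6):
  1. access 8: MISS. Cache (LRU->MRU): [8]
  2. access 8: HIT. Cache (LRU->MRU): [8]
  3. access 69: MISS. Cache (LRU->MRU): [8 69]
  4. access 8: HIT. Cache (LRU->MRU): [69 8]
  5. access 35: MISS. Cache (LRU->MRU): [69 8 35]
  6. access 8: HIT. Cache (LRU->MRU): [69 35 8]
  7. access 35: HIT. Cache (LRU->MRU): [69 8 35]
  8. access 8: HIT. Cache (LRU->MRU): [69 35 8]
  9. access 8: HIT. Cache (LRU->MRU): [69 35 8]
  10. access 8: HIT. Cache (LRU->MRU): [69 35 8]
  11. access 35: HIT. Cache (LRU->MRU): [69 8 35]
  12. access 8: HIT. Cache (LRU->MRU): [69 35 8]
  13. access 35: HIT. Cache (LRU->MRU): [69 8 35]
  14. access 8: HIT. Cache (LRU->MRU): [69 35 8]
  15. access 69: HIT. Cache (LRU->MRU): [35 8 69]
  16. access 8: HIT. Cache (LRU->MRU): [35 69 8]
  17. access 69: HIT. Cache (LRU->MRU): [35 8 69]
  18. access 69: HIT. Cache (LRU->MRU): [35 8 69]
  19. access 45: MISS. Cache (LRU->MRU): [35 8 69 45]
  20. access 13: MISS. Cache (LRU->MRU): [35 8 69 45 13]
  21. access 69: HIT. Cache (LRU->MRU): [35 8 45 13 69]
  22. access 69: HIT. Cache (LRU->MRU): [35 8 45 13 69]
  23. access 45: HIT. Cache (LRU->MRU): [35 8 13 69 45]
  24. access 69: HIT. Cache (LRU->MRU): [35 8 13 45 69]
  25. access 69: HIT. Cache (LRU->MRU): [35 8 13 45 69]
  26. access 45: HIT. Cache (LRU->MRU): [35 8 13 69 45]
  27. access 35: HIT. Cache (LRU->MRU): [8 13 69 45 35]
  28. access 22: MISS. Cache (LRU->MRU): [8 13 69 45 35 22]
  29. access 69: HIT. Cache (LRU->MRU): [8 13 45 35 22 69]
  30. access 69: HIT. Cache (LRU->MRU): [8 13 45 35 22 69]
  31. access 8: HIT. Cache (LRU->MRU): [13 45 35 22 69 8]
Total: 25 hits, 6 misses, 0 evictions

Hit rate = 25/31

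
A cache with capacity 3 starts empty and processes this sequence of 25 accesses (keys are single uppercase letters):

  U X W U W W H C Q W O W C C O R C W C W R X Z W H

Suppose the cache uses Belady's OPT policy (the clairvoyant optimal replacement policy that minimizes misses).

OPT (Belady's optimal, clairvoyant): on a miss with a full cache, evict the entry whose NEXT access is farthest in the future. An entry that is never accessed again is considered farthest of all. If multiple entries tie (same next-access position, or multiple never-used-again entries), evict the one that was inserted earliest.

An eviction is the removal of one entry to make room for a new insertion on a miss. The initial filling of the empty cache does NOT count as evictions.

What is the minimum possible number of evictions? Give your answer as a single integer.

OPT (Belady) simulation (capacity=3):
  1. access U: MISS. Cache: [U]
  2. access X: MISS. Cache: [U X]
  3. access W: MISS. Cache: [U X W]
  4. access U: HIT. Next use of U: never. Cache: [U X W]
  5. access W: HIT. Next use of W: step 6. Cache: [U X W]
  6. access W: HIT. Next use of W: step 10. Cache: [U X W]
  7. access H: MISS, evict U (next use: never). Cache: [X W H]
  8. access C: MISS, evict H (next use: step 25). Cache: [X W C]
  9. access Q: MISS, evict X (next use: step 22). Cache: [W C Q]
  10. access W: HIT. Next use of W: step 12. Cache: [W C Q]
  11. access O: MISS, evict Q (next use: never). Cache: [W C O]
  12. access W: HIT. Next use of W: step 18. Cache: [W C O]
  13. access C: HIT. Next use of C: step 14. Cache: [W C O]
  14. access C: HIT. Next use of C: step 17. Cache: [W C O]
  15. access O: HIT. Next use of O: never. Cache: [W C O]
  16. access R: MISS, evict O (next use: never). Cache: [W C R]
  17. access C: HIT. Next use of C: step 19. Cache: [W C R]
  18. access W: HIT. Next use of W: step 20. Cache: [W C R]
  19. access C: HIT. Next use of C: never. Cache: [W C R]
  20. access W: HIT. Next use of W: step 24. Cache: [W C R]
  21. access R: HIT. Next use of R: never. Cache: [W C R]
  22. access X: MISS, evict C (next use: never). Cache: [W R X]
  23. access Z: MISS, evict R (next use: never). Cache: [W X Z]
  24. access W: HIT. Next use of W: never. Cache: [W X Z]
  25. access H: MISS, evict W (next use: never). Cache: [X Z H]
Total: 14 hits, 11 misses, 8 evictions

Answer: 8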